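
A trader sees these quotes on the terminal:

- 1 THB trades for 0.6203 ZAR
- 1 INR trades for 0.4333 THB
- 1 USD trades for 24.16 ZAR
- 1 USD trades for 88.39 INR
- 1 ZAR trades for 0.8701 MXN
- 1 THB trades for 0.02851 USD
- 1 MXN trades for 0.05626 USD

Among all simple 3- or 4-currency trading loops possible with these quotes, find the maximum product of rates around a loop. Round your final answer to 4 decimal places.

MXN→USD→ZAR→MXN: 0.05626 × 24.16 × 0.8701 = 1.18268
USD→INR→THB→USD: 88.39 × 0.4333 × 0.02851 = 1.09192
Maximum is MXN→USD→ZAR→MXN at 1.1827; arbitrage exists.

1.1827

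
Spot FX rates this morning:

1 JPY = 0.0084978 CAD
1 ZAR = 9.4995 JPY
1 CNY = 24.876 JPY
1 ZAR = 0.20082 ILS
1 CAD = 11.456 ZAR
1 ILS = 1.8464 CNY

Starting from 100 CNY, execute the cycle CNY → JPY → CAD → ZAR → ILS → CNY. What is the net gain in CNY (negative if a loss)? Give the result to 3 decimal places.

100 CNY × 24.876 = 2487.6 JPY
2487.6 JPY × 0.0084978 = 21.13912728 CAD
21.13912728 CAD × 11.456 = 242.16984211968 ZAR
242.16984211968 ZAR × 0.20082 = 48.6325476944741376 ILS
48.6325476944741376 ILS × 1.8464 = 89.79513606307704766464 CNY
Net change: 89.79513606307704766464 − 100 = -10.20486393692295233536 CNY

-10.205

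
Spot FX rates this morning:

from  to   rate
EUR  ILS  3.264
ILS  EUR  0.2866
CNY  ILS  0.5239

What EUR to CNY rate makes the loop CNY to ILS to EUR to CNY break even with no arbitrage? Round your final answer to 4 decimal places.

Known legs of the cycle: 0.5239 × 0.2866 = 0.15014974
For no arbitrage the full-cycle product must be 1, so the missing rate is 1 / 0.15014974 ≈ 6.660018.

6.6600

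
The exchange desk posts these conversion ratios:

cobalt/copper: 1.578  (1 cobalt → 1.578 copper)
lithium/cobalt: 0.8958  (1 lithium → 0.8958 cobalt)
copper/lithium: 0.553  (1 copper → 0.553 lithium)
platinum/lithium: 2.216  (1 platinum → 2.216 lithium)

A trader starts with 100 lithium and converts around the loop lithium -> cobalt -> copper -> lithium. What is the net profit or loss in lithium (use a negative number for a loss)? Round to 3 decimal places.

-21.829

100 lithium × 0.8958 = 89.58 cobalt
89.58 cobalt × 1.578 = 141.35724 copper
141.35724 copper × 0.553 = 78.17055372 lithium
Net change: 78.17055372 − 100 = -21.82944628 lithium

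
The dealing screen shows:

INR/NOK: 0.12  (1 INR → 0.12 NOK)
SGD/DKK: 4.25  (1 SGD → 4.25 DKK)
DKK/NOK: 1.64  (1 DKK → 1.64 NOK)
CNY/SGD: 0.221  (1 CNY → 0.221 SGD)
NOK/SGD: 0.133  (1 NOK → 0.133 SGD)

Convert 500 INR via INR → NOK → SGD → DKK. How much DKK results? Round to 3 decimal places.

500 INR × 0.12 = 60 NOK
60 NOK × 0.133 = 7.98 SGD
7.98 SGD × 4.25 = 33.915 DKK

33.915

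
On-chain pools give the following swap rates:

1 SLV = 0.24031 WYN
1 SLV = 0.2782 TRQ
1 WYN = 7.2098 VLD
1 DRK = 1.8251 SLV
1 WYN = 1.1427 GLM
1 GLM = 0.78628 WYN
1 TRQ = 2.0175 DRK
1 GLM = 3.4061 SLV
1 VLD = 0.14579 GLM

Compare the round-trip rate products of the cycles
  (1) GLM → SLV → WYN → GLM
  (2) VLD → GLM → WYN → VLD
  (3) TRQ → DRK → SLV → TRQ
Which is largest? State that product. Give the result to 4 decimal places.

(1) 3.4061 × 0.24031 × 1.1427 = 0.93532
(2) 0.14579 × 0.78628 × 7.2098 = 0.82647
(3) 2.0175 × 1.8251 × 0.2782 = 1.02437
Highest is cycle (3) at 1.0244 (>1, arbitrage).

1.0244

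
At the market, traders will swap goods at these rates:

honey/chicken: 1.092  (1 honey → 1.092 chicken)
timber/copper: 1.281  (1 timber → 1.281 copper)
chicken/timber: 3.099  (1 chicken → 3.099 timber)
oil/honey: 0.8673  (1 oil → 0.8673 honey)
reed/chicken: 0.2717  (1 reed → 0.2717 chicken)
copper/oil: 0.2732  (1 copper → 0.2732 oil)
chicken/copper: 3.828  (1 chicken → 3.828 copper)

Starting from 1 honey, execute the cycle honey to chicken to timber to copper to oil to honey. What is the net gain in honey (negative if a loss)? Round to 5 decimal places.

1 honey × 1.092 = 1.092 chicken
1.092 chicken × 3.099 = 3.384108 timber
3.384108 timber × 1.281 = 4.335042348 copper
4.335042348 copper × 0.2732 = 1.1843335694736 oil
1.1843335694736 oil × 0.8673 = 1.02717250480445328 honey
Net change: 1.02717250480445328 − 1 = 0.02717250480445328 honey

0.02717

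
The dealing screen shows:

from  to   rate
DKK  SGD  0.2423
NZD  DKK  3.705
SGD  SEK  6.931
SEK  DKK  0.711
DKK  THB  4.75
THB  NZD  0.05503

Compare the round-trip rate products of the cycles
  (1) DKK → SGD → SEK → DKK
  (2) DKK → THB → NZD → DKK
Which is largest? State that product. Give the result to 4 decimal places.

1.1940

(1) 0.2423 × 6.931 × 0.711 = 1.19404
(2) 4.75 × 0.05503 × 3.705 = 0.96846
Highest is cycle (1) at 1.1940 (>1, arbitrage).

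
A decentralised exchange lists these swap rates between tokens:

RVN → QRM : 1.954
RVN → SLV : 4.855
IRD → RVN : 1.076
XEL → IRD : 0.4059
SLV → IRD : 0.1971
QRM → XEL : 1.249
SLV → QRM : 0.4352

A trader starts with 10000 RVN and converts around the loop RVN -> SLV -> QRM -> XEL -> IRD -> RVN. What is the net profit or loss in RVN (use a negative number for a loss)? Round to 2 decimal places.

1525.82

10000 RVN × 4.855 = 48550 SLV
48550 SLV × 0.4352 = 21128.96 QRM
21128.96 QRM × 1.249 = 26390.07104 XEL
26390.07104 XEL × 0.4059 = 10711.729835136 IRD
10711.729835136 IRD × 1.076 = 11525.821302606336 RVN
Net change: 11525.821302606336 − 10000 = 1525.821302606336 RVN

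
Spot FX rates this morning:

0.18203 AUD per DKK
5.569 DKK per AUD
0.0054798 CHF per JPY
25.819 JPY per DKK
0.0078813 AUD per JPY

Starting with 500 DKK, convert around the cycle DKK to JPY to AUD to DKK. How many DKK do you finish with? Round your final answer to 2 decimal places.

566.61

500 DKK × 25.819 = 12909.5 JPY
12909.5 JPY × 0.0078813 = 101.74364235 AUD
101.74364235 AUD × 5.569 = 566.61034424715 DKK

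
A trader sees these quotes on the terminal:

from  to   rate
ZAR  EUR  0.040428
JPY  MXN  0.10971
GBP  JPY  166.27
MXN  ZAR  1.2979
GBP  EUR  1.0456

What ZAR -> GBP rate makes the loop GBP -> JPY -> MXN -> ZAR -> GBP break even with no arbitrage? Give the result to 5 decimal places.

0.04224

Known legs of the cycle: 166.27 × 0.10971 × 1.2979 = 23.67561909843
For no arbitrage the full-cycle product must be 1, so the missing rate is 1 / 23.67561909843 ≈ 0.0422375.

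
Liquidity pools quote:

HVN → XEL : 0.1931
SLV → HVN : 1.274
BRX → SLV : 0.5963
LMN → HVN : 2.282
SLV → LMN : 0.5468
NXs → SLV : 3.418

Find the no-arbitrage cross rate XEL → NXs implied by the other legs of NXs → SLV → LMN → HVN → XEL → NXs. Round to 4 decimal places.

1.2142

Known legs of the cycle: 3.418 × 0.5468 × 2.282 × 0.1931 = 0.82356613120208
For no arbitrage the full-cycle product must be 1, so the missing rate is 1 / 0.82356613120208 ≈ 1.214232.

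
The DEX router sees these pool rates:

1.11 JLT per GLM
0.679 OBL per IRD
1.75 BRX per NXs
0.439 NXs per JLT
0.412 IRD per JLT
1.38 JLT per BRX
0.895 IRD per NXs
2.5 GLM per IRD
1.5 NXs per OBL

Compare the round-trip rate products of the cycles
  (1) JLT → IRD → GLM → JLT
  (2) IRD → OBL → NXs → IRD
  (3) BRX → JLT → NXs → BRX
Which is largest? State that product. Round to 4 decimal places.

(1) 0.412 × 2.5 × 1.11 = 1.14330
(2) 0.679 × 1.5 × 0.895 = 0.91156
(3) 1.38 × 0.439 × 1.75 = 1.06019
Highest is cycle (1) at 1.1433 (>1, arbitrage).

1.1433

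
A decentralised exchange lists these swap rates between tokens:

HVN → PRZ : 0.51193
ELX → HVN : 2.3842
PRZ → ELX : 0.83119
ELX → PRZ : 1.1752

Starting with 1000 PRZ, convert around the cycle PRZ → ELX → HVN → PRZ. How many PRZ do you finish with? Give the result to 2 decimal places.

1000 PRZ × 0.83119 = 831.19 ELX
831.19 ELX × 2.3842 = 1981.723198 HVN
1981.723198 HVN × 0.51193 = 1014.50355675214 PRZ

1014.50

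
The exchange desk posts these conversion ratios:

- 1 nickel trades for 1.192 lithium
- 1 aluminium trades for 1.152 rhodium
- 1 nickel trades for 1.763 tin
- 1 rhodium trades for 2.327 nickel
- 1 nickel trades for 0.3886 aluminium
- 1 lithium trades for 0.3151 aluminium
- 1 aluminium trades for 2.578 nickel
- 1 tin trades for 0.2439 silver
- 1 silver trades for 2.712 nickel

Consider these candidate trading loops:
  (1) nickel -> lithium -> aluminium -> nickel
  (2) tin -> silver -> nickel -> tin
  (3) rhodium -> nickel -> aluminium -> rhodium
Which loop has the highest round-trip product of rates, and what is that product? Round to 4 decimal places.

1.1661

(1) 1.192 × 0.3151 × 2.578 = 0.96829
(2) 0.2439 × 2.712 × 1.763 = 1.16615
(3) 2.327 × 0.3886 × 1.152 = 1.04172
Highest is cycle (2) at 1.1661 (>1, arbitrage).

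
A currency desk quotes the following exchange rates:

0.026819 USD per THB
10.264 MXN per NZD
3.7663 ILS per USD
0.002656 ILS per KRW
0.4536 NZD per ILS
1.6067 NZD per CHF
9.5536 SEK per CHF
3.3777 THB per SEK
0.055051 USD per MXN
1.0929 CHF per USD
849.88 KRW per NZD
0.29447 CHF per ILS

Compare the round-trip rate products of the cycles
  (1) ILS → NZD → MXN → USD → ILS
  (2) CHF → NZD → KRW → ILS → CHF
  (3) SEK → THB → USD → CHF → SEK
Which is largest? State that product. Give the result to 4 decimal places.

(1) 0.4536 × 10.264 × 0.055051 × 3.7663 = 0.96532
(2) 1.6067 × 849.88 × 0.002656 × 0.29447 = 1.06798
(3) 3.3777 × 0.026819 × 1.0929 × 9.5536 = 0.94583
Highest is cycle (2) at 1.0680 (>1, arbitrage).

1.0680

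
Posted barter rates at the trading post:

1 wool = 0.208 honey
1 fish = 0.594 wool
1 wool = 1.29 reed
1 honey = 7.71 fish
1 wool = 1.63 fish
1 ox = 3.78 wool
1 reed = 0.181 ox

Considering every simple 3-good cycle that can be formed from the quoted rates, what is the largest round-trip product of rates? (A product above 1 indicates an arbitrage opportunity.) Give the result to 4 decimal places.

0.9526

fish→wool→honey→fish: 0.594 × 0.208 × 7.71 = 0.95259
reed→ox→wool→reed: 0.181 × 3.78 × 1.29 = 0.88259
Maximum is fish→wool→honey→fish at 0.9526; no arbitrage — every cycle loses value.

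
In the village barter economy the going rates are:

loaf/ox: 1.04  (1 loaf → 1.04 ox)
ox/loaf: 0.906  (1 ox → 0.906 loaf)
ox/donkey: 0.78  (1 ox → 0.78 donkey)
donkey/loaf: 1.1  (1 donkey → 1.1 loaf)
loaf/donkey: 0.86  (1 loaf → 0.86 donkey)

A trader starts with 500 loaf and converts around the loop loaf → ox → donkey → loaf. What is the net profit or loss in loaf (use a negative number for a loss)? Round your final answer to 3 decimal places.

-53.840

500 loaf × 1.04 = 520 ox
520 ox × 0.78 = 405.6 donkey
405.6 donkey × 1.1 = 446.16 loaf
Net change: 446.16 − 500 = -53.84 loaf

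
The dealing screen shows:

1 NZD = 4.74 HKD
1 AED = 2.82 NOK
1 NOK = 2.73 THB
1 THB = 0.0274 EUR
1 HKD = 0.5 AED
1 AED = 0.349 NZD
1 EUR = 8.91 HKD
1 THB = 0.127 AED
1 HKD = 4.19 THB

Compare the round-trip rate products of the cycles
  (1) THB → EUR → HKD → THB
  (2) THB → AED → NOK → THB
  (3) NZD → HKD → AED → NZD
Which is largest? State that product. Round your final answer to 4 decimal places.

1.0229

(1) 0.0274 × 8.91 × 4.19 = 1.02292
(2) 0.127 × 2.82 × 2.73 = 0.97772
(3) 4.74 × 0.5 × 0.349 = 0.82713
Highest is cycle (1) at 1.0229 (>1, arbitrage).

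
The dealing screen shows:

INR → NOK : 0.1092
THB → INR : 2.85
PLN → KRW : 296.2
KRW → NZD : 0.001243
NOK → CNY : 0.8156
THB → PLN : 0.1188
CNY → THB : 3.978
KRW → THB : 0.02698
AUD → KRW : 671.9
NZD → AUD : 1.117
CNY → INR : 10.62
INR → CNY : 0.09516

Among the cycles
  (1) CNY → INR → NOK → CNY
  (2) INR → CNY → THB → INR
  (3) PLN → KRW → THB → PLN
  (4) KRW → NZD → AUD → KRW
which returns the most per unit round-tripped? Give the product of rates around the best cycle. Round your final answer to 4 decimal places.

(1) 10.62 × 0.1092 × 0.8156 = 0.94585
(2) 0.09516 × 3.978 × 2.85 = 1.07886
(3) 296.2 × 0.02698 × 0.1188 = 0.94939
(4) 0.001243 × 1.117 × 671.9 = 0.93289
Highest is cycle (2) at 1.0789 (>1, arbitrage).

1.0789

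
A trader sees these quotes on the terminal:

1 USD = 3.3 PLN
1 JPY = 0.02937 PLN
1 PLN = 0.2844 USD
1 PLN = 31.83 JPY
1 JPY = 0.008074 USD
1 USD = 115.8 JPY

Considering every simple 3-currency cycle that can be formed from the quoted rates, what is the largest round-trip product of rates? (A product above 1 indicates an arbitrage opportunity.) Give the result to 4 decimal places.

0.9673

JPY→PLN→USD→JPY: 0.02937 × 0.2844 × 115.8 = 0.96726
JPY→USD→PLN→JPY: 0.008074 × 3.3 × 31.83 = 0.84808
Maximum is JPY→PLN→USD→JPY at 0.9673; no arbitrage — every cycle loses value.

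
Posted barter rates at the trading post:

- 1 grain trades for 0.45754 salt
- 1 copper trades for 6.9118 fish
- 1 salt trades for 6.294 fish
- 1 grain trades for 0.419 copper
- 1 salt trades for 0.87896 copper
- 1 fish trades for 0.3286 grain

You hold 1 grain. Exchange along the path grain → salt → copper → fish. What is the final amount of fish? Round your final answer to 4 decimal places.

1 grain × 0.45754 = 0.45754 salt
0.45754 salt × 0.87896 = 0.4021593584 copper
0.4021593584 copper × 6.9118 = 2.77964505338912 fish

2.7796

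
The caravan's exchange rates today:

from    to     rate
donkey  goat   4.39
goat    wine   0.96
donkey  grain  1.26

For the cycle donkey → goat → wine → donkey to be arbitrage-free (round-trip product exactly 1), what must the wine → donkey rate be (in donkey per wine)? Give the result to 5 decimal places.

0.23728

Known legs of the cycle: 4.39 × 0.96 = 4.2144
For no arbitrage the full-cycle product must be 1, so the missing rate is 1 / 4.2144 ≈ 0.2372817.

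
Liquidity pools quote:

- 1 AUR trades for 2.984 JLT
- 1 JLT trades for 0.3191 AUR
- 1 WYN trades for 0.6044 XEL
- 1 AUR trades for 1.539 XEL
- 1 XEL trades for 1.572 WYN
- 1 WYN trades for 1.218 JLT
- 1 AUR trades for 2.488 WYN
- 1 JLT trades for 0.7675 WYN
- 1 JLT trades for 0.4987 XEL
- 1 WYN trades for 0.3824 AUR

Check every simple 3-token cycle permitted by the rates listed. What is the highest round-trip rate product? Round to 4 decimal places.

0.9670

AUR→WYN→JLT→AUR: 2.488 × 1.218 × 0.3191 = 0.96700
XEL→WYN→JLT→XEL: 1.572 × 1.218 × 0.4987 = 0.95486
XEL→WYN→AUR→XEL: 1.572 × 0.3824 × 1.539 = 0.92514
AUR→JLT→WYN→AUR: 2.984 × 0.7675 × 0.3824 = 0.87578
Maximum is AUR→WYN→JLT→AUR at 0.9670; no arbitrage — every cycle loses value.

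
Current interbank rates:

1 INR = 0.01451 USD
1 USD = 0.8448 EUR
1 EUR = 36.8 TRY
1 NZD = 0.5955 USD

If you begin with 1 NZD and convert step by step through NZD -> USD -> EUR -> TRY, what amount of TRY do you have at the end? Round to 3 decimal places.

1 NZD × 0.5955 = 0.5955 USD
0.5955 USD × 0.8448 = 0.5030784 EUR
0.5030784 EUR × 36.8 = 18.51328512 TRY

18.513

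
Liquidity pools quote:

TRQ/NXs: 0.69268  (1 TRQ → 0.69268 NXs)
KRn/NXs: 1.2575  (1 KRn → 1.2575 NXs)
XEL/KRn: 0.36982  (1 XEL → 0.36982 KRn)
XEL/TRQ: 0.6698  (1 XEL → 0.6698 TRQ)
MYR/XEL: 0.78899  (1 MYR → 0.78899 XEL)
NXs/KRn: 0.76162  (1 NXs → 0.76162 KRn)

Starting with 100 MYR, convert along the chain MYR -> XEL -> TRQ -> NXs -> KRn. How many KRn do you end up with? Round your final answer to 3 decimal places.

27.880

100 MYR × 0.78899 = 78.899 XEL
78.899 XEL × 0.6698 = 52.8465502 TRQ
52.8465502 TRQ × 0.69268 = 36.605748392536 NXs
36.605748392536 NXs × 0.76162 = 27.87967009072326832 KRn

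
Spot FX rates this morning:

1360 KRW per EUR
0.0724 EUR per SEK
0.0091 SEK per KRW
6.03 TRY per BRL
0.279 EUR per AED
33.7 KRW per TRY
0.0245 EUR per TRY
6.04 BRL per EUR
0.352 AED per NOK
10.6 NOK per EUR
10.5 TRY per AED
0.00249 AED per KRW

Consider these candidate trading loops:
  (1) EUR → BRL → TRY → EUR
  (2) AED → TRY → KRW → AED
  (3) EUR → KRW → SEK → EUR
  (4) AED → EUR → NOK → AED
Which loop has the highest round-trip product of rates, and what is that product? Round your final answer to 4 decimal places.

1.0410

(1) 6.04 × 6.03 × 0.0245 = 0.89232
(2) 10.5 × 33.7 × 0.00249 = 0.88109
(3) 1360 × 0.0091 × 0.0724 = 0.89602
(4) 0.279 × 10.6 × 0.352 = 1.04100
Highest is cycle (4) at 1.0410 (>1, arbitrage).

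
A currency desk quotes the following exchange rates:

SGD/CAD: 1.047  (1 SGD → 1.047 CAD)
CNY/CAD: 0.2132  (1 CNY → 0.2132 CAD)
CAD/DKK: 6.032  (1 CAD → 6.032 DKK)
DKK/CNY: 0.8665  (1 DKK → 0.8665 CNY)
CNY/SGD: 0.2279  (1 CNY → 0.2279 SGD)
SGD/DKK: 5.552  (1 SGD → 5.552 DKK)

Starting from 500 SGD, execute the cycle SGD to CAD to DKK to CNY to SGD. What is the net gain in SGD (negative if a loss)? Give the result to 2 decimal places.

123.58

500 SGD × 1.047 = 523.5 CAD
523.5 CAD × 6.032 = 3157.752 DKK
3157.752 DKK × 0.8665 = 2736.192108 CNY
2736.192108 CNY × 0.2279 = 623.5781814132 SGD
Net change: 623.5781814132 − 500 = 123.5781814132 SGD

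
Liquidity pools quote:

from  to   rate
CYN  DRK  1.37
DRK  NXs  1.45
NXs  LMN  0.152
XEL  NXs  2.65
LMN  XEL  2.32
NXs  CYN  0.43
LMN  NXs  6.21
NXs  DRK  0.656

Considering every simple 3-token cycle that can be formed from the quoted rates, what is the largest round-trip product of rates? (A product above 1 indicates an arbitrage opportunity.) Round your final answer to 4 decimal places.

NXs→LMN→XEL→NXs: 0.152 × 2.32 × 2.65 = 0.93450
NXs→CYN→DRK→NXs: 0.43 × 1.37 × 1.45 = 0.85420
Maximum is NXs→LMN→XEL→NXs at 0.9345; no arbitrage — every cycle loses value.

0.9345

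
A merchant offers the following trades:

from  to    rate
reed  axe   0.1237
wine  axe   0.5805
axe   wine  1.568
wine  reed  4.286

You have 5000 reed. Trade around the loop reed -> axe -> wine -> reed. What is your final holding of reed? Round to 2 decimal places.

4156.60

5000 reed × 0.1237 = 618.5 axe
618.5 axe × 1.568 = 969.808 wine
969.808 wine × 4.286 = 4156.597088 reed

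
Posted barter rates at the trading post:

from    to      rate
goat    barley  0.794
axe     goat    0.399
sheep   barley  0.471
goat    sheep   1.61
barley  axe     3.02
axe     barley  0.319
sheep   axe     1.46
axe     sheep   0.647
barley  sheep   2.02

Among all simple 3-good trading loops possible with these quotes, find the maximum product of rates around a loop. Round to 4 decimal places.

goat→barley→axe→goat: 0.794 × 3.02 × 0.399 = 0.95675
sheep→axe→barley→sheep: 1.46 × 0.319 × 2.02 = 0.94079
goat→sheep→axe→goat: 1.61 × 1.46 × 0.399 = 0.93789
sheep→barley→axe→sheep: 0.471 × 3.02 × 0.647 = 0.92031
Maximum is goat→barley→axe→goat at 0.9568; no arbitrage — every cycle loses value.

0.9568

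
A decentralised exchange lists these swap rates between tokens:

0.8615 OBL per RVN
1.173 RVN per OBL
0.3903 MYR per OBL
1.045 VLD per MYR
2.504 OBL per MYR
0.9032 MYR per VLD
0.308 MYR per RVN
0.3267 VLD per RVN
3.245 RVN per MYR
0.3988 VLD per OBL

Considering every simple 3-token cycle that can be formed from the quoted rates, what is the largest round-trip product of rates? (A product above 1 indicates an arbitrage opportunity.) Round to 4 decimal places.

MYR→RVN→OBL→MYR: 3.245 × 0.8615 × 0.3903 = 1.09111
MYR→RVN→VLD→MYR: 3.245 × 0.3267 × 0.9032 = 0.95752
MYR→OBL→RVN→MYR: 2.504 × 1.173 × 0.308 = 0.90466
MYR→OBL→VLD→MYR: 2.504 × 0.3988 × 0.9032 = 0.90193
Maximum is MYR→RVN→OBL→MYR at 1.0911; arbitrage exists.

1.0911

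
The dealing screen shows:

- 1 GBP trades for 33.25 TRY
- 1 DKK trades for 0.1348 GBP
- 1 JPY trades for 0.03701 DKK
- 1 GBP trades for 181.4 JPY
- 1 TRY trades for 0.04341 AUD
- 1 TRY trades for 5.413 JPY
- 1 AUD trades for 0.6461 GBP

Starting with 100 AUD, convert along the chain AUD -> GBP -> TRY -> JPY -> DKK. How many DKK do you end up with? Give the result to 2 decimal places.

100 AUD × 0.6461 = 64.61 GBP
64.61 GBP × 33.25 = 2148.2825 TRY
2148.2825 TRY × 5.413 = 11628.6531725 JPY
11628.6531725 JPY × 0.03701 = 430.376453914225 DKK

430.38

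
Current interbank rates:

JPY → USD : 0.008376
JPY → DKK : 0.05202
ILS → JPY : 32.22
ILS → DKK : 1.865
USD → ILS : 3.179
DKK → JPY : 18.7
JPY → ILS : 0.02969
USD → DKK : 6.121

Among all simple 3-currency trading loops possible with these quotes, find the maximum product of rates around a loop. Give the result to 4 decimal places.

DKK→JPY→ILS→DKK: 18.7 × 0.02969 × 1.865 = 1.03545
DKK→JPY→USD→DKK: 18.7 × 0.008376 × 6.121 = 0.95874
JPY→USD→ILS→JPY: 0.008376 × 3.179 × 32.22 = 0.85793
Maximum is DKK→JPY→ILS→DKK at 1.0355; arbitrage exists.

1.0355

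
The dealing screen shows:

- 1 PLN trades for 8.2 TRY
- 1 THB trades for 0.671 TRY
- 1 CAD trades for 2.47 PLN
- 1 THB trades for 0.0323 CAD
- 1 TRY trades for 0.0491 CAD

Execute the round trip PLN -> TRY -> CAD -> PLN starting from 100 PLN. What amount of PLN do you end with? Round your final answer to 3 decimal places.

99.447

100 PLN × 8.2 = 820 TRY
820 TRY × 0.0491 = 40.262 CAD
40.262 CAD × 2.47 = 99.44714 PLN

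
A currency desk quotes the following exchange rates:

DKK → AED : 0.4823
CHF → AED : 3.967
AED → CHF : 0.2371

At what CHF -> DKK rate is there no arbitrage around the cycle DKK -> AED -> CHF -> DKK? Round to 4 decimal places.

Known legs of the cycle: 0.4823 × 0.2371 = 0.11435333
For no arbitrage the full-cycle product must be 1, so the missing rate is 1 / 0.11435333 ≈ 8.744826.

8.7448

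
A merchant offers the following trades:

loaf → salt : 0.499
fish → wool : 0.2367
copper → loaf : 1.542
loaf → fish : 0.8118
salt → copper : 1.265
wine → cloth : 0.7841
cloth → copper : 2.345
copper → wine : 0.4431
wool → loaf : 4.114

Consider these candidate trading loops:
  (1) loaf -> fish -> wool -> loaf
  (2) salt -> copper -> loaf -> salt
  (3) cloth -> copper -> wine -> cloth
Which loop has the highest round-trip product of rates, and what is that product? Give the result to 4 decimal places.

(1) 0.8118 × 0.2367 × 4.114 = 0.79052
(2) 1.265 × 1.542 × 0.499 = 0.97336
(3) 2.345 × 0.4431 × 0.7841 = 0.81473
Highest is cycle (2) at 0.9734 (≤1, no arbitrage).

0.9734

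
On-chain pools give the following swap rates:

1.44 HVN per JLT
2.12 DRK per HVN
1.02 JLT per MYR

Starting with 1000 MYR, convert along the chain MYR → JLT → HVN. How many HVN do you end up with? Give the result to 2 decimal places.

1468.80

1000 MYR × 1.02 = 1020 JLT
1020 JLT × 1.44 = 1468.8 HVN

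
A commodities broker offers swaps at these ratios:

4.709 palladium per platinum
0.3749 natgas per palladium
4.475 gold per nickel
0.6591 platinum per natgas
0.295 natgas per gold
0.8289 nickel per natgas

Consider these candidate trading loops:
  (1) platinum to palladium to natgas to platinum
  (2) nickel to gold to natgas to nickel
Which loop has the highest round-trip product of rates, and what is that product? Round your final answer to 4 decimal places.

1.1636

(1) 4.709 × 0.3749 × 0.6591 = 1.16358
(2) 4.475 × 0.295 × 0.8289 = 1.09425
Highest is cycle (1) at 1.1636 (>1, arbitrage).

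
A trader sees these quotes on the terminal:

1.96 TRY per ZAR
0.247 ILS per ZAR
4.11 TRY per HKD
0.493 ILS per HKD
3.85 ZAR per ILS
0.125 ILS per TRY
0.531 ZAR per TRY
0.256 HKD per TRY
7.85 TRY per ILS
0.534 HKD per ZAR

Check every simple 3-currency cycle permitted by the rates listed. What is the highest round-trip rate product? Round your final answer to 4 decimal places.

1.1654

HKD→TRY→ZAR→HKD: 4.11 × 0.531 × 0.534 = 1.16541
ZAR→ILS→TRY→ZAR: 0.247 × 7.85 × 0.531 = 1.02958
HKD→ILS→ZAR→HKD: 0.493 × 3.85 × 0.534 = 1.01356
HKD→ILS→TRY→HKD: 0.493 × 7.85 × 0.256 = 0.99073
ZAR→TRY→ILS→ZAR: 1.96 × 0.125 × 3.85 = 0.94325
Maximum is HKD→TRY→ZAR→HKD at 1.1654; arbitrage exists.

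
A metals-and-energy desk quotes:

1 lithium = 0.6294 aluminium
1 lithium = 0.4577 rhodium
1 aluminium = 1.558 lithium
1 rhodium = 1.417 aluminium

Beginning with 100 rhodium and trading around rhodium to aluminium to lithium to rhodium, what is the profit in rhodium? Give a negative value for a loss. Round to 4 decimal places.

1.0458

100 rhodium × 1.417 = 141.7 aluminium
141.7 aluminium × 1.558 = 220.7686 lithium
220.7686 lithium × 0.4577 = 101.04578822 rhodium
Net change: 101.04578822 − 100 = 1.04578822 rhodium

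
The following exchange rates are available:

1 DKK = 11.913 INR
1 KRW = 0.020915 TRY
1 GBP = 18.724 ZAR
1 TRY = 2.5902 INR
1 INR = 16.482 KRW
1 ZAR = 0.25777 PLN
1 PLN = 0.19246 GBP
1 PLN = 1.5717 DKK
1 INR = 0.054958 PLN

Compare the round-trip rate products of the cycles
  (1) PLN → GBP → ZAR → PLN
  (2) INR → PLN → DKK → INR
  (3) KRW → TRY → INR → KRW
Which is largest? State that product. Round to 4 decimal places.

(1) 0.19246 × 18.724 × 0.25777 = 0.92891
(2) 0.054958 × 1.5717 × 11.913 = 1.02902
(3) 0.020915 × 2.5902 × 16.482 = 0.89290
Highest is cycle (2) at 1.0290 (>1, arbitrage).

1.0290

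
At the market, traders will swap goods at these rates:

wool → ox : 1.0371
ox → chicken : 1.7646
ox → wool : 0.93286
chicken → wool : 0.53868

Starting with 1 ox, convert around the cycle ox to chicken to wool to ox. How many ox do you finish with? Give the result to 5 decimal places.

1 ox × 1.7646 = 1.7646 chicken
1.7646 chicken × 0.53868 = 0.950554728 wool
0.950554728 wool × 1.0371 = 0.9858203084088 ox

0.98582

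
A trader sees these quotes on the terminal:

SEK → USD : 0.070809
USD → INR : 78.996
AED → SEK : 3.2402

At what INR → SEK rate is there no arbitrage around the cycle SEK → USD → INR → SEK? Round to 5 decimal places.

0.17877

Known legs of the cycle: 0.070809 × 78.996 = 5.593627764
For no arbitrage the full-cycle product must be 1, so the missing rate is 1 / 5.593627764 ≈ 0.1787749.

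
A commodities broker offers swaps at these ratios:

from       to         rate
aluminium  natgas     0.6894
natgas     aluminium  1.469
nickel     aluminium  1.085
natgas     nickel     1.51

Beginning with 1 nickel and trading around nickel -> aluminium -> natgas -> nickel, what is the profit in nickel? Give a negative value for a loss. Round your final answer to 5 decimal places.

1 nickel × 1.085 = 1.085 aluminium
1.085 aluminium × 0.6894 = 0.747999 natgas
0.747999 natgas × 1.51 = 1.12947849 nickel
Net change: 1.12947849 − 1 = 0.12947849 nickel

0.12948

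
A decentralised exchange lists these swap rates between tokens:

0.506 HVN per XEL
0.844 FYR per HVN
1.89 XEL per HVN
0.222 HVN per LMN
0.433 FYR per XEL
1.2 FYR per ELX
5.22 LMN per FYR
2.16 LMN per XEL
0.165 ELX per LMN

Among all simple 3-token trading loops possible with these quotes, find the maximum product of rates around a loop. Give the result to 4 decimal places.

LMN→ELX→FYR→LMN: 0.165 × 1.2 × 5.22 = 1.03356
LMN→HVN→FYR→LMN: 0.222 × 0.844 × 5.22 = 0.97806
LMN→HVN→XEL→LMN: 0.222 × 1.89 × 2.16 = 0.90629
Maximum is LMN→ELX→FYR→LMN at 1.0336; arbitrage exists.

1.0336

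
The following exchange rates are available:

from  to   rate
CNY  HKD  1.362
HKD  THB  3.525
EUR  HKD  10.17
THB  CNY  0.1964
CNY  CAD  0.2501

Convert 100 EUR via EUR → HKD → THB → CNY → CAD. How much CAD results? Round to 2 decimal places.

176.09

100 EUR × 10.17 = 1017 HKD
1017 HKD × 3.525 = 3584.925 THB
3584.925 THB × 0.1964 = 704.07927 CNY
704.07927 CNY × 0.2501 = 176.090225427 CAD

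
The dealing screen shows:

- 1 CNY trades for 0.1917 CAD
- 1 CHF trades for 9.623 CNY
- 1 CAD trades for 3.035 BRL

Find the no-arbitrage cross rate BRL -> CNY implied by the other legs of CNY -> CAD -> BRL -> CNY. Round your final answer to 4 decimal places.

1.7188

Known legs of the cycle: 0.1917 × 3.035 = 0.5818095
For no arbitrage the full-cycle product must be 1, so the missing rate is 1 / 0.5818095 ≈ 1.718776.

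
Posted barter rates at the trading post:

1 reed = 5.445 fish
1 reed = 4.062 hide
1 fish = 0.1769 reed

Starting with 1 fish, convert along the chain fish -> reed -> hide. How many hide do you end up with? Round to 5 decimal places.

1 fish × 0.1769 = 0.1769 reed
0.1769 reed × 4.062 = 0.7185678 hide

0.71857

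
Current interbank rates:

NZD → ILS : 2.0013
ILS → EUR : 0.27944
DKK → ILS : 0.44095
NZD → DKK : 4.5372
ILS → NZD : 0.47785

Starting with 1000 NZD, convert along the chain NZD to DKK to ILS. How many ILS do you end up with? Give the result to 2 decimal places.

1000 NZD × 4.5372 = 4537.2 DKK
4537.2 DKK × 0.44095 = 2000.67834 ILS

2000.68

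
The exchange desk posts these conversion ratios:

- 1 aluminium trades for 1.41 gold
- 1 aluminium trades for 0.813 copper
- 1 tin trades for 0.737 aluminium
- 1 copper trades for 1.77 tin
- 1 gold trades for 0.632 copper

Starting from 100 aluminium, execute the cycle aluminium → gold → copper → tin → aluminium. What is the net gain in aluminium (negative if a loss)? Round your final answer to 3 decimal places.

16.246

100 aluminium × 1.41 = 141 gold
141 gold × 0.632 = 89.112 copper
89.112 copper × 1.77 = 157.72824 tin
157.72824 tin × 0.737 = 116.24571288 aluminium
Net change: 116.24571288 − 100 = 16.24571288 aluminium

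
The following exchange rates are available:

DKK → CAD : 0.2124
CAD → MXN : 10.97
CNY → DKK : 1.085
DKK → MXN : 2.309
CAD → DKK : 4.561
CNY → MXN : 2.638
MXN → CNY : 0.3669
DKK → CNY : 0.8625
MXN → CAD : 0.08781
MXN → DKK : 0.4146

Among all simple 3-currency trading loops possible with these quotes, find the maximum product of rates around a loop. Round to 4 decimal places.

DKK→CAD→MXN→DKK: 0.2124 × 10.97 × 0.4146 = 0.96603
DKK→CNY→MXN→DKK: 0.8625 × 2.638 × 0.4146 = 0.94333
DKK→MXN→CAD→DKK: 2.309 × 0.08781 × 4.561 = 0.92476
DKK→MXN→CNY→DKK: 2.309 × 0.3669 × 1.085 = 0.91918
Maximum is DKK→CAD→MXN→DKK at 0.9660; no arbitrage — every cycle loses value.

0.9660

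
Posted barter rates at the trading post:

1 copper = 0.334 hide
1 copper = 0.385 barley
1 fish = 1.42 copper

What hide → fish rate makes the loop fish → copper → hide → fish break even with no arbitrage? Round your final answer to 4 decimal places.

Known legs of the cycle: 1.42 × 0.334 = 0.47428
For no arbitrage the full-cycle product must be 1, so the missing rate is 1 / 0.47428 ≈ 2.108459.

2.1085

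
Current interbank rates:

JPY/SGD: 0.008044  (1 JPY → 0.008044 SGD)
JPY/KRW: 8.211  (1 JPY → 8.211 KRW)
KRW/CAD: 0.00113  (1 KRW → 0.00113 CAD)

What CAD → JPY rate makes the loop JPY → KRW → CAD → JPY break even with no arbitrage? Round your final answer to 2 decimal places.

107.78

Known legs of the cycle: 8.211 × 0.00113 = 0.00927843
For no arbitrage the full-cycle product must be 1, so the missing rate is 1 / 0.00927843 ≈ 107.7769.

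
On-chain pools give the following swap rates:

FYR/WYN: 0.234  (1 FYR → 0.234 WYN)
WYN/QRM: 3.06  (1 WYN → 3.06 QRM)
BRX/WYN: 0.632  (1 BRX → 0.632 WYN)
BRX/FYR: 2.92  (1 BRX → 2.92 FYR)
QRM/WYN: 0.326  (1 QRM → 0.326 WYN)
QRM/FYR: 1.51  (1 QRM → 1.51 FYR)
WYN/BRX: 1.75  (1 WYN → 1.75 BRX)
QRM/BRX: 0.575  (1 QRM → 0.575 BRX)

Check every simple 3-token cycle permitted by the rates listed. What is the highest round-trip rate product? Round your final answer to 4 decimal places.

FYR→WYN→BRX→FYR: 0.234 × 1.75 × 2.92 = 1.19574
QRM→BRX→WYN→QRM: 0.575 × 0.632 × 3.06 = 1.11200
QRM→FYR→WYN→QRM: 1.51 × 0.234 × 3.06 = 1.08122
Maximum is FYR→WYN→BRX→FYR at 1.1957; arbitrage exists.

1.1957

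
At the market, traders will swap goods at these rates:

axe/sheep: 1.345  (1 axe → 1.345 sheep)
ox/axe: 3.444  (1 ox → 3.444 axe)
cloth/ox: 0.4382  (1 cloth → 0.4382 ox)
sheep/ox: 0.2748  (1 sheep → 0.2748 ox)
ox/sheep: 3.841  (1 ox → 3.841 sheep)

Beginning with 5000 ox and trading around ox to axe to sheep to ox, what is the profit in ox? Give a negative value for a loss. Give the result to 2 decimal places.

5000 ox × 3.444 = 17220 axe
17220 axe × 1.345 = 23160.9 sheep
23160.9 sheep × 0.2748 = 6364.61532 ox
Net change: 6364.61532 − 5000 = 1364.61532 ox

1364.62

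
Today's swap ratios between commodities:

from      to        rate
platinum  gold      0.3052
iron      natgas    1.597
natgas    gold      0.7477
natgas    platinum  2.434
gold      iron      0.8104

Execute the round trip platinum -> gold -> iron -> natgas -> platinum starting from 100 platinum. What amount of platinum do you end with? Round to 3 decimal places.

96.141

100 platinum × 0.3052 = 30.52 gold
30.52 gold × 0.8104 = 24.733408 iron
24.733408 iron × 1.597 = 39.499252576 natgas
39.499252576 natgas × 2.434 = 96.141180769984 platinum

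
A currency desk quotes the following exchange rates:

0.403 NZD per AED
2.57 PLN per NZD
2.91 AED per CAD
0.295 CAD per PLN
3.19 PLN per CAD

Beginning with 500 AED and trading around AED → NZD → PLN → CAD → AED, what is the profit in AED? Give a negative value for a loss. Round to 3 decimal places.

500 AED × 0.403 = 201.5 NZD
201.5 NZD × 2.57 = 517.855 PLN
517.855 PLN × 0.295 = 152.767225 CAD
152.767225 CAD × 2.91 = 444.55262475 AED
Net change: 444.55262475 − 500 = -55.44737525 AED

-55.447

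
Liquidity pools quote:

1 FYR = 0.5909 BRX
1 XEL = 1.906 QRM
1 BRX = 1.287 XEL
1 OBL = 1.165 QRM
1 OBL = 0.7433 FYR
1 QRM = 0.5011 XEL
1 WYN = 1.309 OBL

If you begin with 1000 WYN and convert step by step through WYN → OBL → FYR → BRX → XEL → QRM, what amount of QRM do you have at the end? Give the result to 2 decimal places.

1000 WYN × 1.309 = 1309 OBL
1309 OBL × 0.7433 = 972.9797 FYR
972.9797 FYR × 0.5909 = 574.93370473 BRX
574.93370473 BRX × 1.287 = 739.93967798751 XEL
739.93967798751 XEL × 1.906 = 1410.32502624419406 QRM

1410.33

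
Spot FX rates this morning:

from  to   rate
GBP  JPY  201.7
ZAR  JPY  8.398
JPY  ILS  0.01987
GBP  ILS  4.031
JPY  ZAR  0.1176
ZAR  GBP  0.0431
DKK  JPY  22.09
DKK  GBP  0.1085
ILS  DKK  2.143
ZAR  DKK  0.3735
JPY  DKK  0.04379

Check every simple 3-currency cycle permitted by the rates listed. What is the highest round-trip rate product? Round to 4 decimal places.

GBP→JPY→ZAR→GBP: 201.7 × 0.1176 × 0.0431 = 1.02233
ZAR→DKK→JPY→ZAR: 0.3735 × 22.09 × 0.1176 = 0.97027
GBP→JPY→DKK→GBP: 201.7 × 0.04379 × 0.1085 = 0.95832
ILS→DKK→JPY→ILS: 2.143 × 22.09 × 0.01987 = 0.94062
GBP→ILS→DKK→GBP: 4.031 × 2.143 × 0.1085 = 0.93727
Maximum is GBP→JPY→ZAR→GBP at 1.0223; arbitrage exists.

1.0223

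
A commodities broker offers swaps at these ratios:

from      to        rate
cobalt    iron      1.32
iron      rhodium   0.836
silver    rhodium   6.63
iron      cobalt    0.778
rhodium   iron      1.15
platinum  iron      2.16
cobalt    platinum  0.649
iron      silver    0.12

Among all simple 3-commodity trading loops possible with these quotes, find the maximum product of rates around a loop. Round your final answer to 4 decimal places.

iron→cobalt→platinum→iron: 0.778 × 0.649 × 2.16 = 1.09063
iron→silver→rhodium→iron: 0.12 × 6.63 × 1.15 = 0.91494
Maximum is iron→cobalt→platinum→iron at 1.0906; arbitrage exists.

1.0906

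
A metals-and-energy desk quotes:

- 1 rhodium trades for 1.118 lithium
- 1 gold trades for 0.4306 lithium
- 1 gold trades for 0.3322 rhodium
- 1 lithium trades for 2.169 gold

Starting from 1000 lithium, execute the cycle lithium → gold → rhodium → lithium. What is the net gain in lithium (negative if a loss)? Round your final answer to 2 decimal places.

-194.43

1000 lithium × 2.169 = 2169 gold
2169 gold × 0.3322 = 720.5418 rhodium
720.5418 rhodium × 1.118 = 805.5657324 lithium
Net change: 805.5657324 − 1000 = -194.4342676 lithium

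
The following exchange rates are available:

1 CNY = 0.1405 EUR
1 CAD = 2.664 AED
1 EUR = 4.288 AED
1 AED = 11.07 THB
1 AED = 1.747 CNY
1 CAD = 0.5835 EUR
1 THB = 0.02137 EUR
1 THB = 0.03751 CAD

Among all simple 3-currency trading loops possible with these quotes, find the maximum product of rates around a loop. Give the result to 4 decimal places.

CAD→AED→THB→CAD: 2.664 × 11.07 × 0.03751 = 1.10619
CNY→EUR→AED→CNY: 0.1405 × 4.288 × 1.747 = 1.05250
THB→EUR→AED→THB: 0.02137 × 4.288 × 11.07 = 1.01439
Maximum is CAD→AED→THB→CAD at 1.1062; arbitrage exists.

1.1062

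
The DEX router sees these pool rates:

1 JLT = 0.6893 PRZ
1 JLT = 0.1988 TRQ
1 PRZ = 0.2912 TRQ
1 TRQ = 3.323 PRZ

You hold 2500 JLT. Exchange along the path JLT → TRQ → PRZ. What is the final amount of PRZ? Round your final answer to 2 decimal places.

1651.53

2500 JLT × 0.1988 = 497 TRQ
497 TRQ × 3.323 = 1651.531 PRZ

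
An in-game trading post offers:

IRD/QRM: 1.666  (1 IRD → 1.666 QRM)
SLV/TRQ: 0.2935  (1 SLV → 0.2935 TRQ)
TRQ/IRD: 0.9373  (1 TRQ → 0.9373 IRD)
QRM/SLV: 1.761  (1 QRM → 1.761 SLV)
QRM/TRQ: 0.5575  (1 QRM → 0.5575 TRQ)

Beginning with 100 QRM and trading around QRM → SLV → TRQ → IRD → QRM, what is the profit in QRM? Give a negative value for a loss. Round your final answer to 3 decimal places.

-19.291

100 QRM × 1.761 = 176.1 SLV
176.1 SLV × 0.2935 = 51.68535 TRQ
51.68535 TRQ × 0.9373 = 48.444678555 IRD
48.444678555 IRD × 1.666 = 80.70883447263 QRM
Net change: 80.70883447263 − 100 = -19.29116552737 QRM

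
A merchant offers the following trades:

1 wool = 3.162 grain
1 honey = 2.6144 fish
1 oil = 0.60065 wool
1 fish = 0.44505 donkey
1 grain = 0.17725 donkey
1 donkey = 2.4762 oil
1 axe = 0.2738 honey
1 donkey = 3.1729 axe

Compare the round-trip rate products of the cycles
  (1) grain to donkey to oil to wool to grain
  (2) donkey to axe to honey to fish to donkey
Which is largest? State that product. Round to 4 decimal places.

(1) 0.17725 × 2.4762 × 0.60065 × 3.162 = 0.83360
(2) 3.1729 × 0.2738 × 2.6144 × 0.44505 = 1.01081
Highest is cycle (2) at 1.0108 (>1, arbitrage).

1.0108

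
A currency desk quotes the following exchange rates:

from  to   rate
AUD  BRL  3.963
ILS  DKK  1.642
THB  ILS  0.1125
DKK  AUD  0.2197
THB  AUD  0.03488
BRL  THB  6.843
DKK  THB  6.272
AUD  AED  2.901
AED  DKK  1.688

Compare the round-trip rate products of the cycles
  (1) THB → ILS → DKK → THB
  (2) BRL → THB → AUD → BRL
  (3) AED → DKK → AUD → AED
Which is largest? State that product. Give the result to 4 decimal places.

1.1586

(1) 0.1125 × 1.642 × 6.272 = 1.15860
(2) 6.843 × 0.03488 × 3.963 = 0.94590
(3) 1.688 × 0.2197 × 2.901 = 1.07585
Highest is cycle (1) at 1.1586 (>1, arbitrage).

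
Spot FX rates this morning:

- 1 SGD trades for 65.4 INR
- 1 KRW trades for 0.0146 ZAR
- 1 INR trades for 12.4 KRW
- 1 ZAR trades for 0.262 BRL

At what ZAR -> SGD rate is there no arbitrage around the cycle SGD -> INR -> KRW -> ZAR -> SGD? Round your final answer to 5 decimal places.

0.08446

Known legs of the cycle: 65.4 × 12.4 × 0.0146 = 11.840016
For no arbitrage the full-cycle product must be 1, so the missing rate is 1 / 11.840016 ≈ 0.0844593.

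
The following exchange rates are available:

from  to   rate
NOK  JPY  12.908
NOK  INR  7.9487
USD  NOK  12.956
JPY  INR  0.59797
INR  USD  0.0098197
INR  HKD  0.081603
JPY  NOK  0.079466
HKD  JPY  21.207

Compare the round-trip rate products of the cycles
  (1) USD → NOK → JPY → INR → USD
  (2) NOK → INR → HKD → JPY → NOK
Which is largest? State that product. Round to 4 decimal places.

1.0931

(1) 12.956 × 12.908 × 0.59797 × 0.0098197 = 0.98199
(2) 7.9487 × 0.081603 × 21.207 × 0.079466 = 1.09311
Highest is cycle (2) at 1.0931 (>1, arbitrage).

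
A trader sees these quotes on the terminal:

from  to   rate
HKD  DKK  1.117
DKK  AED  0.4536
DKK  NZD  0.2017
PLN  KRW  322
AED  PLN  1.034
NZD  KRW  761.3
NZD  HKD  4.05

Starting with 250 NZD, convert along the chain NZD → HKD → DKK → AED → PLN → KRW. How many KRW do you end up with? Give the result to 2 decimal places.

170803.85

250 NZD × 4.05 = 1012.5 HKD
1012.5 HKD × 1.117 = 1130.9625 DKK
1130.9625 DKK × 0.4536 = 513.00459 AED
513.00459 AED × 1.034 = 530.44674606 PLN
530.44674606 PLN × 322 = 170803.85223132 KRW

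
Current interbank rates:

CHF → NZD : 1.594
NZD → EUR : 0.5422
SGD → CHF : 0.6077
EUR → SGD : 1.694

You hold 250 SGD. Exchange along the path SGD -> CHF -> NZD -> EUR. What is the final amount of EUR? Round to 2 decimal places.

250 SGD × 0.6077 = 151.925 CHF
151.925 CHF × 1.594 = 242.16845 NZD
242.16845 NZD × 0.5422 = 131.30373359 EUR

131.30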